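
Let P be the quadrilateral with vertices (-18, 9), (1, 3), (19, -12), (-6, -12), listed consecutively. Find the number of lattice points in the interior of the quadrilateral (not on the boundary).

336

The shoelace formula gives twice the area as |((-18)·3 − 1·9) + (1·(-12) − 19·3) + (19·(-12) − (-6)·(-12)) + ((-6)·9 − (-18)·(-12))| = 702, so the area is 351.
The number of boundary lattice points is Σ gcd(|Δx|,|Δy|) = gcd(19,6) + gcd(18,15) + gcd(25,0) + gcd(12,21) = 1+3+25+3 = 32.
By Pick's theorem A = I + B/2 − 1, so I = 351 − 32/2 + 1 = 336.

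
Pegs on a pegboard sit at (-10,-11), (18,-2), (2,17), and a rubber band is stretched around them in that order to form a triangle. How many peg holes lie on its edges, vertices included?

Along each edge there are gcd(|Δx|,|Δy|)+1 lattice points, so counting each shared vertex once the boundary has gcd(28,9) + gcd(16,19) + gcd(12,28) = 1+1+4 = 6.

6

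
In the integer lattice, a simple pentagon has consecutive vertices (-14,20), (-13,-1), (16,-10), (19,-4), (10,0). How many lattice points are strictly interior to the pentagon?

389

Using the shoelace formula, 2A = |((-14)·(-1) − (-13)·20) + ((-13)·(-10) − 16·(-1)) + (16·(-4) − 19·(-10)) + (19·0 − 10·(-4)) + (10·20 − (-14)·0)| = 786, so the area is 393.
Along each edge there are gcd(|Δx|,|Δy|)+1 lattice points, so counting each shared vertex once the boundary has gcd(1,21) + gcd(29,9) + gcd(3,6) + gcd(9,4) + gcd(24,20) = 1+1+3+1+4 = 10.
Pick's theorem gives I = A − B/2 + 1 = 393 − 10/2 + 1 = 389.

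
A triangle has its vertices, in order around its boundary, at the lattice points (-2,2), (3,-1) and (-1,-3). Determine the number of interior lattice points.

The shoelace formula gives twice the area as |[(-2)·(-1) − 3·2] + [3·(-3) − (-1)·(-1)] + [(-1)·2 − (-2)·(-3)]| = 22, so the area is 11.
Summing gcd(|Δx|,|Δy|) over the edges gives the boundary count: gcd(5,3) + gcd(4,2) + gcd(1,5) = 1+2+1 = 4.
By Pick's theorem A = I + B/2 − 1, so I = 11 − 4/2 + 1 = 10.

10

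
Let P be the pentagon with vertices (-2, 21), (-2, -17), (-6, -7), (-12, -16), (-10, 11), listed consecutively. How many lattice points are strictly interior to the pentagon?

The shoelace formula gives twice the area as |[(-2)·(-17) − (-2)·21] + [(-2)·(-7) − (-6)·(-17)] + [(-6)·(-16) − (-12)·(-7)] + [(-12)·11 − (-10)·(-16)] + [(-10)·21 − (-2)·11]| = 480, so the area is 240.
Along each edge there are gcd(|Δx|,|Δy|)+1 lattice points, so counting each shared vertex once the boundary has gcd(0,38) + gcd(4,10) + gcd(6,9) + gcd(2,27) + gcd(8,10) = 38+2+3+1+2 = 46.
By Pick's theorem A = I + B/2 − 1, so I = 240 − 46/2 + 1 = 218.

218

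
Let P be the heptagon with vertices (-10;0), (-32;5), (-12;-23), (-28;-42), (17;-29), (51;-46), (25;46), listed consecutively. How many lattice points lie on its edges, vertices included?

Summing gcd(|Δx|,|Δy|) over the edges gives the boundary count: gcd(22,5) + gcd(20,28) + gcd(16,19) + gcd(45,13) + gcd(34,17) + gcd(26,92) + gcd(35,46) = 1+4+1+1+17+2+1 = 27.

27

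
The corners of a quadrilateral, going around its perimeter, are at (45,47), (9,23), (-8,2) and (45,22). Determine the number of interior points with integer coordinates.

818

The shoelace formula gives twice the area as |(45·23 − 9·47) + (9·2 − (-8)·23) + ((-8)·22 − 45·2) + (45·47 − 45·22)| = 1673, so the area is 1673/2.
The number of boundary lattice points is Σ gcd(|Δx|,|Δy|) = gcd(36,24) + gcd(17,21) + gcd(53,20) + gcd(0,25) = 12+1+1+25 = 39.
By Pick's theorem A = I + B/2 − 1, so I = 1673/2 − 39/2 + 1 = 818.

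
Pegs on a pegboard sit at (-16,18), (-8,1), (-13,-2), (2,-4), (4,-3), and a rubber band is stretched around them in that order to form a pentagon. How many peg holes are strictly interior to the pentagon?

By the shoelace formula, twice the signed area is |((-16)·1 − (-8)·18) + ((-8)·(-2) − (-13)·1) + ((-13)·(-4) − 2·(-2)) + (2·(-3) − 4·(-4)) + (4·18 − (-16)·(-3))| = 247, so the area is 247/2.
The number of boundary lattice points is Σ gcd(|Δx|,|Δy|) = gcd(8,17) + gcd(5,3) + gcd(15,2) + gcd(2,1) + gcd(20,21) = 1+1+1+1+1 = 5.
By Pick's theorem A = I + B/2 − 1, so I = 247/2 − 5/2 + 1 = 122.

122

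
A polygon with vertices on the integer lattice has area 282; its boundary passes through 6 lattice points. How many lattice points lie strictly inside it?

Pick's theorem A = I + B/2 − 1 rearranges to I = A − B/2 + 1 = 282 − 6/2 + 1 = 280.

280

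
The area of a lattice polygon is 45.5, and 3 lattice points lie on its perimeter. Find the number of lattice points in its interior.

45

From Pick's theorem, I = A − B/2 + 1 = 45.5 − 3/2 + 1 = 45.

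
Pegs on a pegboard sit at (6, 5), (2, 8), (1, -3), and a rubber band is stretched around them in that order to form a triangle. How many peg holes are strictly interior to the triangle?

By the shoelace formula, twice the signed area is |[6·8 − 2·5] + [2·(-3) − 1·8] + [1·5 − 6·(-3)]| = 47, so the area is 47/2.
The number of boundary lattice points is Σ gcd(|Δx|,|Δy|) = gcd(4,3) + gcd(1,11) + gcd(5,8) = 1+1+1 = 3.
Pick's theorem gives I = A − B/2 + 1 = 47/2 − 3/2 + 1 = 23.

23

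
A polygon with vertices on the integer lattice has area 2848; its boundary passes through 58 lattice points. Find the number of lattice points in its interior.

2820

Pick's theorem A = I + B/2 − 1 rearranges to I = A − B/2 + 1 = 2848 − 58/2 + 1 = 2820.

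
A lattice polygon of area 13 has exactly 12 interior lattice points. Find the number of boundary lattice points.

4

Pick's theorem gives A = I + B/2 − 1, so B = 2(A − I + 1) = 2(13 − 12 + 1) = 4.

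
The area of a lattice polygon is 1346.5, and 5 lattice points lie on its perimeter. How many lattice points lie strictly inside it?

From Pick's theorem, I = A − B/2 + 1 = 1346.5 − 5/2 + 1 = 1345.

1345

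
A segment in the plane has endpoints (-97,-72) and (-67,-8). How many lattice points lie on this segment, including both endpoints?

3

The number of lattice points on a segment between lattice points is gcd(|Δx|,|Δy|) + 1 = gcd(30,64) + 1 = 2 + 1 = 3.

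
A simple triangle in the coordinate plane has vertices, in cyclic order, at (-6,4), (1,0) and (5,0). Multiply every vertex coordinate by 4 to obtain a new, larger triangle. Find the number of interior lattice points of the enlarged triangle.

Using the shoelace formula, 2A = |[(-6)·0 − 1·4] + [1·0 − 5·0] + [5·4 − (-6)·0]| = 16, so the area is 8.
Summing gcd(|Δx|,|Δy|) over the edges gives the boundary count: gcd(7,4) + gcd(4,0) + gcd(11,4) = 1+4+1 = 6.
Scaling by 4 multiplies the area by 4² = 16 (so the new area is 128) and multiplies the boundary lattice-point count by 4, giving 24.
By Pick's theorem, the interior count of the dilated polygon is 128 − 24/2 + 1 = 117.

117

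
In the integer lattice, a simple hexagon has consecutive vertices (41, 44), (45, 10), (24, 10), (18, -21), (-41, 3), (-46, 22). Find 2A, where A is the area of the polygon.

Using the shoelace formula, 2A = |[41·10 − 45·44] + [45·10 − 24·10] + [24·(-21) − 18·10] + [18·3 − (-41)·(-21)] + [(-41)·22 − (-46)·3] + [(-46)·44 − 41·22]| = 6541, so the area is 6541/2.

6541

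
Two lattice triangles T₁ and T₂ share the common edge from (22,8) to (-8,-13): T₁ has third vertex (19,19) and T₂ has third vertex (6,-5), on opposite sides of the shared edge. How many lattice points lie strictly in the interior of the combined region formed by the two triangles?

222

The union is the simple quadrilateral with vertices (22,8), (19,19), (-8,-13), (6,-5) in order.
By the shoelace formula, twice the signed area is |[22·19 − 19·8] + [19·(-13) − (-8)·19] + [(-8)·(-5) − 6·(-13)] + [6·8 − 22·(-5)]| = 447, so the area is 223.5.
Summing gcd(|Δx|,|Δy|) over the edges gives the boundary count: gcd(3,11) + gcd(27,32) + gcd(14,8) + gcd(16,13) = 1+1+2+1 = 5.
By Pick's theorem I = A − B/2 + 1 = 223.5 − 5/2 + 1 = 222.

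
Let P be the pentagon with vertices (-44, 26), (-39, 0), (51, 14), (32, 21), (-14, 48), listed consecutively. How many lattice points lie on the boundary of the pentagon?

Along each edge there are gcd(|Δx|,|Δy|)+1 lattice points, so counting each shared vertex once the boundary has gcd(5,26) + gcd(90,14) + gcd(19,7) + gcd(46,27) + gcd(30,22) = 1+2+1+1+2 = 7.

7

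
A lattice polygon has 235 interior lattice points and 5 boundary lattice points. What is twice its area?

473

Pick's theorem states A = I + B/2 − 1, so A = 235 + 5/2 − 1 = 473/2.
Hence 2A = 473.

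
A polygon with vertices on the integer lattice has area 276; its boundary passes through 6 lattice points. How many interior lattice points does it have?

Pick's theorem A = I + B/2 − 1 rearranges to I = A − B/2 + 1 = 276 − 6/2 + 1 = 274.

274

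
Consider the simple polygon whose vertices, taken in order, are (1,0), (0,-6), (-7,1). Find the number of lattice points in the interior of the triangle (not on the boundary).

The shoelace formula gives twice the area as |[1·(-6) − 0·0] + [0·1 − (-7)·(-6)] + [(-7)·0 − 1·1]| = 49, so the area is 24.5.
Summing gcd(|Δx|,|Δy|) over the edges gives the boundary count: gcd(1,6) + gcd(7,7) + gcd(8,1) = 1+7+1 = 9.
Pick's theorem gives I = A − B/2 + 1 = 24.5 − 9/2 + 1 = 21.

21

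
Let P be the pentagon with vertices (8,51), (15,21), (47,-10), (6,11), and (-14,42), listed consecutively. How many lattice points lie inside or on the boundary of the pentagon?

The shoelace formula gives twice the area as |(8·21 − 15·51) + (15·(-10) − 47·21) + (47·11 − 6·(-10)) + (6·42 − (-14)·11) + ((-14)·51 − 8·42)| = 1801, so the area is 900.5.
Summing gcd(|Δx|,|Δy|) over the edges gives the boundary count: gcd(7,30) + gcd(32,31) + gcd(41,21) + gcd(20,31) + gcd(22,9) = 1+1+1+1+1 = 5.
Pick's theorem gives I = A − B/2 + 1 = 900.5 − 5/2 + 1 = 899, so the closed region contains I + B = 899 + 5 = 904 lattice points.

904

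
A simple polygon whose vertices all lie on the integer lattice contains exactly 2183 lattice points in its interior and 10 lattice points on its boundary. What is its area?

2187

Pick's theorem states A = I + B/2 − 1, so A = 2183 + 10/2 − 1 = 2187.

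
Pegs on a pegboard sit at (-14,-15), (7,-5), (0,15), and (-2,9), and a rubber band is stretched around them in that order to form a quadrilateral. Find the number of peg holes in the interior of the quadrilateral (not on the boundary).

The shoelace formula gives twice the area as |[(-14)·(-5) − 7·(-15)] + [7·15 − 0·(-5)] + [0·9 − (-2)·15] + [(-2)·(-15) − (-14)·9]| = 466, so the area is 233.
The number of boundary lattice points is Σ gcd(|Δx|,|Δy|) = gcd(21,10) + gcd(7,20) + gcd(2,6) + gcd(12,24) = 1+1+2+12 = 16.
Pick's theorem gives I = A − B/2 + 1 = 233 − 16/2 + 1 = 226.

226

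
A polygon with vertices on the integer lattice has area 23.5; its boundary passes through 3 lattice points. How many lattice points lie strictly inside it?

Pick's theorem A = I + B/2 − 1 rearranges to I = A − B/2 + 1 = 23.5 − 3/2 + 1 = 23.

23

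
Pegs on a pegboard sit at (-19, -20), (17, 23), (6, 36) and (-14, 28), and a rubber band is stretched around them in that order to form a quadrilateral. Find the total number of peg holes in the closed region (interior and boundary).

935

By the shoelace formula, twice the signed area is |((-19)·23 − 17·(-20)) + (17·36 − 6·23) + (6·28 − (-14)·36) + ((-14)·(-20) − (-19)·28)| = 1861, so the area is 930.5.
The number of boundary lattice points is Σ gcd(|Δx|,|Δy|) = gcd(36,43) + gcd(11,13) + gcd(20,8) + gcd(5,48) = 1+1+4+1 = 7.
Pick's theorem gives I = A − B/2 + 1 = 930.5 − 7/2 + 1 = 928, so the closed region contains I + B = 928 + 7 = 935 lattice points.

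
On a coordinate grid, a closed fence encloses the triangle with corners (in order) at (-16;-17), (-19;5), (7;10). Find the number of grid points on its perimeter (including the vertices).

Summing gcd(|Δx|,|Δy|) over the edges gives the boundary count: gcd(3,22) + gcd(26,5) + gcd(23,27) = 1+1+1 = 3.

3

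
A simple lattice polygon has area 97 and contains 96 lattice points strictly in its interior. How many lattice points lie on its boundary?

Pick's theorem gives A = I + B/2 − 1, so B = 2(A − I + 1) = 2(97 − 96 + 1) = 4.

4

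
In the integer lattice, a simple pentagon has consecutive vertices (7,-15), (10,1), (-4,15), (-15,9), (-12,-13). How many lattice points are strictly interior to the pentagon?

529

By the shoelace formula, twice the signed area is |(7·1 − 10·(-15)) + (10·15 − (-4)·1) + ((-4)·9 − (-15)·15) + ((-15)·(-13) − (-12)·9) + ((-12)·(-15) − 7·(-13))| = 1074, so the area is 537.
Summing gcd(|Δx|,|Δy|) over the edges gives the boundary count: gcd(3,16) + gcd(14,14) + gcd(11,6) + gcd(3,22) + gcd(19,2) = 1+14+1+1+1 = 18.
Pick's theorem gives I = A − B/2 + 1 = 537 − 18/2 + 1 = 529.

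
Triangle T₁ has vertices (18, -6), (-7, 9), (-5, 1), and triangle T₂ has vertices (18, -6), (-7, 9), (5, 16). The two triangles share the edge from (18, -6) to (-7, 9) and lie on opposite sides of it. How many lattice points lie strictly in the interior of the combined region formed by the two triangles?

261

The union is the simple quadrilateral with vertices (18, -6), (-5, 1), (-7, 9), (5, 16) in order.
By the shoelace formula, twice the signed area is |[18·1 − (-5)·(-6)] + [(-5)·9 − (-7)·1] + [(-7)·16 − 5·9] + [5·(-6) − 18·16]| = 525, so the area is 525/2.
Summing gcd(|Δx|,|Δy|) over the edges gives the boundary count: gcd(23,7) + gcd(2,8) + gcd(12,7) + gcd(13,22) = 1+2+1+1 = 5.
By Pick's theorem I = A − B/2 + 1 = 525/2 − 5/2 + 1 = 261.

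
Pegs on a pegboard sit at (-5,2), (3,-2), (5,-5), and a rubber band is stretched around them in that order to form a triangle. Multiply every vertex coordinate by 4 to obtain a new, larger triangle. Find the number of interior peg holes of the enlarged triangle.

117

Using the shoelace formula, 2A = |[(-5)·(-2) − 3·2] + [3·(-5) − 5·(-2)] + [5·2 − (-5)·(-5)]| = 16, so the area is 8.
Along each edge there are gcd(|Δx|,|Δy|)+1 lattice points, so counting each shared vertex once the boundary has gcd(8,4) + gcd(2,3) + gcd(10,7) = 4+1+1 = 6.
Scaling by 4 multiplies the area by 4² = 16 (so the new area is 128) and multiplies the boundary lattice-point count by 4, giving 24.
By Pick's theorem, the interior count of the dilated polygon is 128 − 24/2 + 1 = 117.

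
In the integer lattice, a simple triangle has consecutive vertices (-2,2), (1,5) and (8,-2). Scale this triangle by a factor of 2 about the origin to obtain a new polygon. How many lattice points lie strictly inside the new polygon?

73

The shoelace formula gives twice the area as |[(-2)·5 − 1·2] + [1·(-2) − 8·5] + [8·2 − (-2)·(-2)]| = 42, so the area is 21.
Summing gcd(|Δx|,|Δy|) over the edges gives the boundary count: gcd(3,3) + gcd(7,7) + gcd(10,4) = 3+7+2 = 12.
Scaling by 2 multiplies the area by 2² = 4 (so the new area is 84) and multiplies the boundary lattice-point count by 2, giving 24.
By Pick's theorem, the interior count of the dilated polygon is 84 − 24/2 + 1 = 73.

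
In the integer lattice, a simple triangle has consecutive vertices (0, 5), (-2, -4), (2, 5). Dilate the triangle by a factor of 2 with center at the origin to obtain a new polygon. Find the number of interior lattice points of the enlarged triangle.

Using the shoelace formula, 2A = |[0·(-4) − (-2)·5] + [(-2)·5 − 2·(-4)] + [2·5 − 0·5]| = 18, so the area is 9.
The number of boundary lattice points is Σ gcd(|Δx|,|Δy|) = gcd(2,9) + gcd(4,9) + gcd(2,0) = 1+1+2 = 4.
Scaling by 2 multiplies the area by 2² = 4 (so the new area is 36) and multiplies the boundary lattice-point count by 2, giving 8.
By Pick's theorem, the interior count of the dilated polygon is 36 − 8/2 + 1 = 33.

33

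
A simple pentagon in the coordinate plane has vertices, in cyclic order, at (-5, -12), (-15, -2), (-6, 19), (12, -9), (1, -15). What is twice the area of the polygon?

899

The shoelace formula gives twice the area as |((-5)·(-2) − (-15)·(-12)) + ((-15)·19 − (-6)·(-2)) + ((-6)·(-9) − 12·19) + (12·(-15) − 1·(-9)) + (1·(-12) − (-5)·(-15))| = 899, so the area is 449.5.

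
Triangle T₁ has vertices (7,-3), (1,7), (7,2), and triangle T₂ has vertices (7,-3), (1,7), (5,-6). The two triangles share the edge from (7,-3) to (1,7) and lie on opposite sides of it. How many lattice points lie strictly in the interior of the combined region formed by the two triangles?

31

The union is the simple quadrilateral with vertices (7,-3), (7,2), (1,7), (5,-6) in order.
Using the shoelace formula, 2A = |(7·2 − 7·(-3)) + (7·7 − 1·2) + (1·(-6) − 5·7) + (5·(-3) − 7·(-6))| = 68, so the area is 34.
Along each edge there are gcd(|Δx|,|Δy|)+1 lattice points, so counting each shared vertex once the boundary has gcd(0,5) + gcd(6,5) + gcd(4,13) + gcd(2,3) = 5+1+1+1 = 8.
By Pick's theorem I = A − B/2 + 1 = 34 − 8/2 + 1 = 31.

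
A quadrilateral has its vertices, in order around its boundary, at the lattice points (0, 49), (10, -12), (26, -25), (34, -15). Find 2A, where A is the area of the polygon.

1698

Using the shoelace formula, 2A = |[0·(-12) − 10·49] + [10·(-25) − 26·(-12)] + [26·(-15) − 34·(-25)] + [34·49 − 0·(-15)]| = 1698, so the area is 849.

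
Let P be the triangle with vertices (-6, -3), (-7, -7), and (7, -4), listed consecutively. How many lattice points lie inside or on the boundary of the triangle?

29

The shoelace formula gives twice the area as |((-6)·(-7) − (-7)·(-3)) + ((-7)·(-4) − 7·(-7)) + (7·(-3) − (-6)·(-4))| = 53, so the area is 26.5.
The number of boundary lattice points is Σ gcd(|Δx|,|Δy|) = gcd(1,4) + gcd(14,3) + gcd(13,1) = 1+1+1 = 3.
Pick's theorem gives I = A − B/2 + 1 = 26.5 − 3/2 + 1 = 26, so the closed region contains I + B = 26 + 3 = 29 lattice points.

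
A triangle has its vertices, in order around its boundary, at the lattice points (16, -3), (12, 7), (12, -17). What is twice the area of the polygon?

96

The shoelace formula gives twice the area as |[16·7 − 12·(-3)] + [12·(-17) − 12·7] + [12·(-3) − 16·(-17)]| = 96, so the area is 48.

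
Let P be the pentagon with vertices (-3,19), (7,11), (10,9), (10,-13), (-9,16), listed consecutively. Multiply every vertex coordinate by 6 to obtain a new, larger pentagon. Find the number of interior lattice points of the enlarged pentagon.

By the shoelace formula, twice the signed area is |((-3)·11 − 7·19) + (7·9 − 10·11) + (10·(-13) − 10·9) + (10·16 − (-9)·(-13)) + ((-9)·19 − (-3)·16)| = 513, so the area is 513/2.
Along each edge there are gcd(|Δx|,|Δy|)+1 lattice points, so counting each shared vertex once the boundary has gcd(10,8) + gcd(3,2) + gcd(0,22) + gcd(19,29) + gcd(6,3) = 2+1+22+1+3 = 29.
Scaling by 6 multiplies the area by 6² = 36 (so the new area is 9234) and multiplies the boundary lattice-point count by 6, giving 174.
By Pick's theorem, the interior count of the dilated polygon is 9234 − 174/2 + 1 = 9148.

9148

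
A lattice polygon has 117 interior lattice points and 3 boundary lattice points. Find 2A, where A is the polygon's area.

By Pick's theorem, A = I + B/2 − 1 = 117 + 3/2 − 1 = 235/2.
Hence 2A = 235.

235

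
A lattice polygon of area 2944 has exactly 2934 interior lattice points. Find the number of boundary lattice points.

22

Pick's theorem gives A = I + B/2 − 1, so B = 2(A − I + 1) = 2(2944 − 2934 + 1) = 22.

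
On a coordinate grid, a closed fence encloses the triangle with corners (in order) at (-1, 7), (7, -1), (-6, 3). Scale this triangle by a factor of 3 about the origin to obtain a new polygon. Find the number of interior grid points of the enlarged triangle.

By the shoelace formula, twice the signed area is |[(-1)·(-1) − 7·7] + [7·3 − (-6)·(-1)] + [(-6)·7 − (-1)·3]| = 72, so the area is 36.
The number of boundary lattice points is Σ gcd(|Δx|,|Δy|) = gcd(8,8) + gcd(13,4) + gcd(5,4) = 8+1+1 = 10.
Scaling by 3 multiplies the area by 3² = 9 (so the new area is 324) and multiplies the boundary lattice-point count by 3, giving 30.
By Pick's theorem, the interior count of the dilated polygon is 324 − 30/2 + 1 = 310.

310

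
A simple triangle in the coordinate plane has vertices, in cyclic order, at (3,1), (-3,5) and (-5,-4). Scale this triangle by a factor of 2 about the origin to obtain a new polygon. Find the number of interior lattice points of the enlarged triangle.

121

By the shoelace formula, twice the signed area is |(3·5 − (-3)·1) + ((-3)·(-4) − (-5)·5) + ((-5)·1 − 3·(-4))| = 62, so the area is 31.
Summing gcd(|Δx|,|Δy|) over the edges gives the boundary count: gcd(6,4) + gcd(2,9) + gcd(8,5) = 2+1+1 = 4.
Scaling by 2 multiplies the area by 2² = 4 (so the new area is 124) and multiplies the boundary lattice-point count by 2, giving 8.
By Pick's theorem, the interior count of the dilated polygon is 124 − 8/2 + 1 = 121.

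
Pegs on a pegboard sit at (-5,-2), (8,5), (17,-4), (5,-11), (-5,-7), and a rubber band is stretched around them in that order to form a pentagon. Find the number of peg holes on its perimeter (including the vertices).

Along each edge there are gcd(|Δx|,|Δy|)+1 lattice points, so counting each shared vertex once the boundary has gcd(13,7) + gcd(9,9) + gcd(12,7) + gcd(10,4) + gcd(0,5) = 1+9+1+2+5 = 18.

18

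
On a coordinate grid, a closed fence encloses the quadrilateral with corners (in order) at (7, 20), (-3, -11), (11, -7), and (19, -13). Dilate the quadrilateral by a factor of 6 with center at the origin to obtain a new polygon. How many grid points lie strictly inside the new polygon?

10525

Using the shoelace formula, 2A = |(7·(-11) − (-3)·20) + ((-3)·(-7) − 11·(-11)) + (11·(-13) − 19·(-7)) + (19·20 − 7·(-13))| = 586, so the area is 293.
Along each edge there are gcd(|Δx|,|Δy|)+1 lattice points, so counting each shared vertex once the boundary has gcd(10,31) + gcd(14,4) + gcd(8,6) + gcd(12,33) = 1+2+2+3 = 8.
Scaling by 6 multiplies the area by 6² = 36 (so the new area is 10548) and multiplies the boundary lattice-point count by 6, giving 48.
By Pick's theorem, the interior count of the dilated polygon is 10548 − 48/2 + 1 = 10525.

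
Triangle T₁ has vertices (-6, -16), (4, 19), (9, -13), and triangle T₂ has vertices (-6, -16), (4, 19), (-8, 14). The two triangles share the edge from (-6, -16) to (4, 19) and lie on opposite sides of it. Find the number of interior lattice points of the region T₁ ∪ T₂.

The union is the simple quadrilateral with vertices (-6, -16), (9, -13), (4, 19), (-8, 14) in order.
Using the shoelace formula, 2A = |[(-6)·(-13) − 9·(-16)] + [9·19 − 4·(-13)] + [4·14 − (-8)·19] + [(-8)·(-16) − (-6)·14]| = 865, so the area is 432.5.
Summing gcd(|Δx|,|Δy|) over the edges gives the boundary count: gcd(15,3) + gcd(5,32) + gcd(12,5) + gcd(2,30) = 3+1+1+2 = 7.
By Pick's theorem I = A − B/2 + 1 = 432.5 − 7/2 + 1 = 430.

430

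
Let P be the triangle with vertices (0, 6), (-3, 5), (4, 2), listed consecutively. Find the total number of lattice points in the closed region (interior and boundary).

Using the shoelace formula, 2A = |(0·5 − (-3)·6) + ((-3)·2 − 4·5) + (4·6 − 0·2)| = 16, so the area is 8.
Summing gcd(|Δx|,|Δy|) over the edges gives the boundary count: gcd(3,1) + gcd(7,3) + gcd(4,4) = 1+1+4 = 6.
Pick's theorem gives I = A − B/2 + 1 = 8 − 6/2 + 1 = 6, so the closed region contains I + B = 6 + 6 = 12 lattice points.

12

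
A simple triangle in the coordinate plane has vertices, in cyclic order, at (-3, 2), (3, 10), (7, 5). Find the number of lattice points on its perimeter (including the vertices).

4

The number of boundary lattice points is Σ gcd(|Δx|,|Δy|) = gcd(6,8) + gcd(4,5) + gcd(10,3) = 2+1+1 = 4.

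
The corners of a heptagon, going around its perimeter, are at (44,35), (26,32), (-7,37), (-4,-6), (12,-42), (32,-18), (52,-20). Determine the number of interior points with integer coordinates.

3112

By the shoelace formula, twice the signed area is |[44·32 − 26·35] + [26·37 − (-7)·32] + [(-7)·(-6) − (-4)·37] + [(-4)·(-42) − 12·(-6)] + [12·(-18) − 32·(-42)] + [32·(-20) − 52·(-18)] + [52·35 − 44·(-20)]| = 6238, so the area is 3119.
Summing gcd(|Δx|,|Δy|) over the edges gives the boundary count: gcd(18,3) + gcd(33,5) + gcd(3,43) + gcd(16,36) + gcd(20,24) + gcd(20,2) + gcd(8,55) = 3+1+1+4+4+2+1 = 16.
By Pick's theorem A = I + B/2 − 1, so I = 3119 − 16/2 + 1 = 3112.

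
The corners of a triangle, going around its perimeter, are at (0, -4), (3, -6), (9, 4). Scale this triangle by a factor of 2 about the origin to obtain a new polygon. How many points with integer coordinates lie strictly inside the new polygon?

81

The shoelace formula gives twice the area as |[0·(-6) − 3·(-4)] + [3·4 − 9·(-6)] + [9·(-4) − 0·4]| = 42, so the area is 21.
The number of boundary lattice points is Σ gcd(|Δx|,|Δy|) = gcd(3,2) + gcd(6,10) + gcd(9,8) = 1+2+1 = 4.
Scaling by 2 multiplies the area by 2² = 4 (so the new area is 84) and multiplies the boundary lattice-point count by 2, giving 8.
By Pick's theorem, the interior count of the dilated polygon is 84 − 8/2 + 1 = 81.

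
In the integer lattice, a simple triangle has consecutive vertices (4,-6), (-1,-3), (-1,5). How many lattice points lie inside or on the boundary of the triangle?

By the shoelace formula, twice the signed area is |[4·(-3) − (-1)·(-6)] + [(-1)·5 − (-1)·(-3)] + [(-1)·(-6) − 4·5]| = 40, so the area is 20.
Along each edge there are gcd(|Δx|,|Δy|)+1 lattice points, so counting each shared vertex once the boundary has gcd(5,3) + gcd(0,8) + gcd(5,11) = 1+8+1 = 10.
Pick's theorem gives I = A − B/2 + 1 = 20 − 10/2 + 1 = 16, so the closed region contains I + B = 16 + 10 = 26 lattice points.

26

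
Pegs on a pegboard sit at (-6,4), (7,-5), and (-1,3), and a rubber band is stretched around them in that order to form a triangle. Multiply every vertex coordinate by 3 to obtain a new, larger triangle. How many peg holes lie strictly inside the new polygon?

130

The shoelace formula gives twice the area as |((-6)·(-5) − 7·4) + (7·3 − (-1)·(-5)) + ((-1)·4 − (-6)·3)| = 32, so the area is 16.
The number of boundary lattice points is Σ gcd(|Δx|,|Δy|) = gcd(13,9) + gcd(8,8) + gcd(5,1) = 1+8+1 = 10.
Scaling by 3 multiplies the area by 3² = 9 (so the new area is 144) and multiplies the boundary lattice-point count by 3, giving 30.
By Pick's theorem, the interior count of the dilated polygon is 144 − 30/2 + 1 = 130.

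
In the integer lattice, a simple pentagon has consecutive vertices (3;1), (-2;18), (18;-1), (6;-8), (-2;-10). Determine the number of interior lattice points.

Using the shoelace formula, 2A = |(3·18 − (-2)·1) + ((-2)·(-1) − 18·18) + (18·(-8) − 6·(-1)) + (6·(-10) − (-2)·(-8)) + ((-2)·1 − 3·(-10))| = 452, so the area is 226.
Along each edge there are gcd(|Δx|,|Δy|)+1 lattice points, so counting each shared vertex once the boundary has gcd(5,17) + gcd(20,19) + gcd(12,7) + gcd(8,2) + gcd(5,11) = 1+1+1+2+1 = 6.
Pick's theorem gives I = A − B/2 + 1 = 226 − 6/2 + 1 = 224.

224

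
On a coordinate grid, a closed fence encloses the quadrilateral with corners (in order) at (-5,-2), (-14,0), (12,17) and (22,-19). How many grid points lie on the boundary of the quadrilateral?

Along each edge there are gcd(|Δx|,|Δy|)+1 lattice points, so counting each shared vertex once the boundary has gcd(9,2) + gcd(26,17) + gcd(10,36) + gcd(27,17) = 1+1+2+1 = 5.

5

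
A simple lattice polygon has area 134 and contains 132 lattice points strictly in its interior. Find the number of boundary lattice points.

Pick's theorem gives A = I + B/2 − 1, so B = 2(A − I + 1) = 2(134 − 132 + 1) = 6.

6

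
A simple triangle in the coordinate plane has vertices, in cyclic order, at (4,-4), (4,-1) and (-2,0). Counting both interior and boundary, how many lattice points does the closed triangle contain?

The shoelace formula gives twice the area as |(4·(-1) − 4·(-4)) + (4·0 − (-2)·(-1)) + ((-2)·(-4) − 4·0)| = 18, so the area is 9.
The number of boundary lattice points is Σ gcd(|Δx|,|Δy|) = gcd(0,3) + gcd(6,1) + gcd(6,4) = 3+1+2 = 6.
Pick's theorem gives I = A − B/2 + 1 = 9 − 6/2 + 1 = 7, so the closed region contains I + B = 7 + 6 = 13 lattice points.

13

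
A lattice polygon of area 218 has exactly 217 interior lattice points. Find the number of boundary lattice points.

4

Pick's theorem gives A = I + B/2 − 1, so B = 2(A − I + 1) = 2(218 − 217 + 1) = 4.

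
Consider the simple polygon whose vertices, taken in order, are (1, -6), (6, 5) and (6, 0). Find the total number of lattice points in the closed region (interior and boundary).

Using the shoelace formula, 2A = |[1·5 − 6·(-6)] + [6·0 − 6·5] + [6·(-6) − 1·0]| = 25, so the area is 12.5.
Summing gcd(|Δx|,|Δy|) over the edges gives the boundary count: gcd(5,11) + gcd(0,5) + gcd(5,6) = 1+5+1 = 7.
Pick's theorem gives I = A − B/2 + 1 = 12.5 − 7/2 + 1 = 10, so the closed region contains I + B = 10 + 7 = 17 lattice points.

17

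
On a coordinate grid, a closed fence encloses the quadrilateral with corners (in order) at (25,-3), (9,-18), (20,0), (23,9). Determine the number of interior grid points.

86

Using the shoelace formula, 2A = |(25·(-18) − 9·(-3)) + (9·0 − 20·(-18)) + (20·9 − 23·0) + (23·(-3) − 25·9)| = 177, so the area is 177/2.
Along each edge there are gcd(|Δx|,|Δy|)+1 lattice points, so counting each shared vertex once the boundary has gcd(16,15) + gcd(11,18) + gcd(3,9) + gcd(2,12) = 1+1+3+2 = 7.
By Pick's theorem A = I + B/2 − 1, so I = 177/2 − 7/2 + 1 = 86.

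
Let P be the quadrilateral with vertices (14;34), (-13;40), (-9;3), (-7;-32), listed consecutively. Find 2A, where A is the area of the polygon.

1842

By the shoelace formula, twice the signed area is |[14·40 − (-13)·34] + [(-13)·3 − (-9)·40] + [(-9)·(-32) − (-7)·3] + [(-7)·34 − 14·(-32)]| = 1842, so the area is 921.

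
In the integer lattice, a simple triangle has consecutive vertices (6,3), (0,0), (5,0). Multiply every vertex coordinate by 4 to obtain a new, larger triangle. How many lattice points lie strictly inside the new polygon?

103

Using the shoelace formula, 2A = |[6·0 − 0·3] + [0·0 − 5·0] + [5·3 − 6·0]| = 15, so the area is 15/2.
Along each edge there are gcd(|Δx|,|Δy|)+1 lattice points, so counting each shared vertex once the boundary has gcd(6,3) + gcd(5,0) + gcd(1,3) = 3+5+1 = 9.
Scaling by 4 multiplies the area by 4² = 16 (so the new area is 120) and multiplies the boundary lattice-point count by 4, giving 36.
By Pick's theorem, the interior count of the dilated polygon is 120 − 36/2 + 1 = 103.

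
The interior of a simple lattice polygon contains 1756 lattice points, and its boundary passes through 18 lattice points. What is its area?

1764

By Pick's theorem, A = I + B/2 − 1 = 1756 + 18/2 − 1 = 1764.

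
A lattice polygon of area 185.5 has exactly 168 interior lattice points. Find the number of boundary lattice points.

Pick's theorem gives A = I + B/2 − 1, so B = 2(A − I + 1) = 2(185.5 − 168 + 1) = 37.

37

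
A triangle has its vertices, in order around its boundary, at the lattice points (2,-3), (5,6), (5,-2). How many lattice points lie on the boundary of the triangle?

12

The number of boundary lattice points is Σ gcd(|Δx|,|Δy|) = gcd(3,9) + gcd(0,8) + gcd(3,1) = 3+8+1 = 12.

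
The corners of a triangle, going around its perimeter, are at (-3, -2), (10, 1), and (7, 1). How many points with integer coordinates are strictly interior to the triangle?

Using the shoelace formula, 2A = |[(-3)·1 − 10·(-2)] + [10·1 − 7·1] + [7·(-2) − (-3)·1]| = 9, so the area is 4.5.
The number of boundary lattice points is Σ gcd(|Δx|,|Δy|) = gcd(13,3) + gcd(3,0) + gcd(10,3) = 1+3+1 = 5.
Pick's theorem gives I = A − B/2 + 1 = 4.5 − 5/2 + 1 = 3.

3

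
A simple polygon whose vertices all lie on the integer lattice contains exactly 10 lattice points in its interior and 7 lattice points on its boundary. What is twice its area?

Pick's theorem states A = I + B/2 − 1, so A = 10 + 7/2 − 1 = 25/2.
Hence 2A = 25.

25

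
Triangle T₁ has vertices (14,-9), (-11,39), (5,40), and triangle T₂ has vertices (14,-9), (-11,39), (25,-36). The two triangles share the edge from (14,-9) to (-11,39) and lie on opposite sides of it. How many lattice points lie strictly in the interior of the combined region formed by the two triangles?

The union is the simple quadrilateral with vertices (14,-9), (5,40), (-11,39), (25,-36) in order.
By the shoelace formula, twice the signed area is |[14·40 − 5·(-9)] + [5·39 − (-11)·40] + [(-11)·(-36) − 25·39] + [25·(-9) − 14·(-36)]| = 940, so the area is 470.
Summing gcd(|Δx|,|Δy|) over the edges gives the boundary count: gcd(9,49) + gcd(16,1) + gcd(36,75) + gcd(11,27) = 1+1+3+1 = 6.
By Pick's theorem I = A − B/2 + 1 = 470 − 6/2 + 1 = 468.

468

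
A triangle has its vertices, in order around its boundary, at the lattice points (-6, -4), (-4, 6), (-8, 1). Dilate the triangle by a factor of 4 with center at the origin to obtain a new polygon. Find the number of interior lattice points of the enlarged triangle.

By the shoelace formula, twice the signed area is |((-6)·6 − (-4)·(-4)) + ((-4)·1 − (-8)·6) + ((-8)·(-4) − (-6)·1)| = 30, so the area is 15.
The number of boundary lattice points is Σ gcd(|Δx|,|Δy|) = gcd(2,10) + gcd(4,5) + gcd(2,5) = 2+1+1 = 4.
Scaling by 4 multiplies the area by 4² = 16 (so the new area is 240) and multiplies the boundary lattice-point count by 4, giving 16.
By Pick's theorem, the interior count of the dilated polygon is 240 − 16/2 + 1 = 233.

233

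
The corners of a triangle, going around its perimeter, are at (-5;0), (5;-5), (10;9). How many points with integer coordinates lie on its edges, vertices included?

Along each edge there are gcd(|Δx|,|Δy|)+1 lattice points, so counting each shared vertex once the boundary has gcd(10,5) + gcd(5,14) + gcd(15,9) = 5+1+3 = 9.

9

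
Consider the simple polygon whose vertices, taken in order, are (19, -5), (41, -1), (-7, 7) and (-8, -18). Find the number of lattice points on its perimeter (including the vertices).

Along each edge there are gcd(|Δx|,|Δy|)+1 lattice points, so counting each shared vertex once the boundary has gcd(22,4) + gcd(48,8) + gcd(1,25) + gcd(27,13) = 2+8+1+1 = 12.

12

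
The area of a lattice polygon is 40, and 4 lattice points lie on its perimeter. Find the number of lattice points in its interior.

From Pick's theorem, I = A − B/2 + 1 = 40 − 4/2 + 1 = 39.

39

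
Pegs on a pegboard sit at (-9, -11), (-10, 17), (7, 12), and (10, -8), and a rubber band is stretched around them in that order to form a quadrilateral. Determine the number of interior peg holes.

Using the shoelace formula, 2A = |[(-9)·17 − (-10)·(-11)] + [(-10)·12 − 7·17] + [7·(-8) − 10·12] + [10·(-11) − (-9)·(-8)]| = 860, so the area is 430.
Along each edge there are gcd(|Δx|,|Δy|)+1 lattice points, so counting each shared vertex once the boundary has gcd(1,28) + gcd(17,5) + gcd(3,20) + gcd(19,3) = 1+1+1+1 = 4.
Pick's theorem gives I = A − B/2 + 1 = 430 − 4/2 + 1 = 429.

429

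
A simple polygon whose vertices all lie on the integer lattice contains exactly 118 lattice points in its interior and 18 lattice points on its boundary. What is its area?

By Pick's theorem, A = I + B/2 − 1 = 118 + 18/2 − 1 = 126.

126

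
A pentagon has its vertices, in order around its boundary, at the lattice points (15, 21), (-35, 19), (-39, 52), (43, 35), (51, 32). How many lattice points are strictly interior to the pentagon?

1737

By the shoelace formula, twice the signed area is |[15·19 − (-35)·21] + [(-35)·52 − (-39)·19] + [(-39)·35 − 43·52] + [43·32 − 51·35] + [51·21 − 15·32]| = 3478, so the area is 1739.
The number of boundary lattice points is Σ gcd(|Δx|,|Δy|) = gcd(50,2) + gcd(4,33) + gcd(82,17) + gcd(8,3) + gcd(36,11) = 2+1+1+1+1 = 6.
Pick's theorem gives I = A − B/2 + 1 = 1739 − 6/2 + 1 = 1737.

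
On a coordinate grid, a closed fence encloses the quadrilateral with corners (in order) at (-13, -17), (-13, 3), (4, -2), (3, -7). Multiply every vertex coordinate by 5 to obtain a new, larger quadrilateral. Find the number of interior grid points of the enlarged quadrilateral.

By the shoelace formula, twice the signed area is |[(-13)·3 − (-13)·(-17)] + [(-13)·(-2) − 4·3] + [4·(-7) − 3·(-2)] + [3·(-17) − (-13)·(-7)]| = 410, so the area is 205.
Along each edge there are gcd(|Δx|,|Δy|)+1 lattice points, so counting each shared vertex once the boundary has gcd(0,20) + gcd(17,5) + gcd(1,5) + gcd(16,10) = 20+1+1+2 = 24.
Scaling by 5 multiplies the area by 5² = 25 (so the new area is 5125) and multiplies the boundary lattice-point count by 5, giving 120.
By Pick's theorem, the interior count of the dilated polygon is 5125 − 120/2 + 1 = 5066.

5066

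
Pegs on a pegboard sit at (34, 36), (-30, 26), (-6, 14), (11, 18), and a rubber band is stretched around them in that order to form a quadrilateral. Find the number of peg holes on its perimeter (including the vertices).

16

The number of boundary lattice points is Σ gcd(|Δx|,|Δy|) = gcd(64,10) + gcd(24,12) + gcd(17,4) + gcd(23,18) = 2+12+1+1 = 16.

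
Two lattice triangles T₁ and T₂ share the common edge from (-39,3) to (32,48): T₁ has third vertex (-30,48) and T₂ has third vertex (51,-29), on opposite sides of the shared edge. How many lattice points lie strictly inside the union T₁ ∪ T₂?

The union is the simple quadrilateral with vertices (-39,3), (-30,48), (32,48), (51,-29) in order.
Using the shoelace formula, 2A = |[(-39)·48 − (-30)·3] + [(-30)·48 − 32·48] + [32·(-29) − 51·48] + [51·3 − (-39)·(-29)]| = 9112, so the area is 4556.
Summing gcd(|Δx|,|Δy|) over the edges gives the boundary count: gcd(9,45) + gcd(62,0) + gcd(19,77) + gcd(90,32) = 9+62+1+2 = 74.
By Pick's theorem I = A − B/2 + 1 = 4556 − 74/2 + 1 = 4520.

4520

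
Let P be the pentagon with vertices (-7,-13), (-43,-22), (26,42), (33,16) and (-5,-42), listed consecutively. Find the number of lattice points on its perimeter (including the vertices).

14

Along each edge there are gcd(|Δx|,|Δy|)+1 lattice points, so counting each shared vertex once the boundary has gcd(36,9) + gcd(69,64) + gcd(7,26) + gcd(38,58) + gcd(2,29) = 9+1+1+2+1 = 14.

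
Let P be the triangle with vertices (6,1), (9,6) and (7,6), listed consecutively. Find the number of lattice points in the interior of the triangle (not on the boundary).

4

By the shoelace formula, twice the signed area is |[6·6 − 9·1] + [9·6 − 7·6] + [7·1 − 6·6]| = 10, so the area is 5.
Summing gcd(|Δx|,|Δy|) over the edges gives the boundary count: gcd(3,5) + gcd(2,0) + gcd(1,5) = 1+2+1 = 4.
By Pick's theorem A = I + B/2 − 1, so I = 5 − 4/2 + 1 = 4.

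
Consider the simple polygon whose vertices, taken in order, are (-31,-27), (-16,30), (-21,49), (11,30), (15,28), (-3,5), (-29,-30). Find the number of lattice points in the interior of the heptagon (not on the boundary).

1286

Using the shoelace formula, 2A = |((-31)·30 − (-16)·(-27)) + ((-16)·49 − (-21)·30) + ((-21)·30 − 11·49) + (11·28 − 15·30) + (15·5 − (-3)·28) + ((-3)·(-30) − (-29)·5) + ((-29)·(-27) − (-31)·(-30))| = 2580, so the area is 1290.
Along each edge there are gcd(|Δx|,|Δy|)+1 lattice points, so counting each shared vertex once the boundary has gcd(15,57) + gcd(5,19) + gcd(32,19) + gcd(4,2) + gcd(18,23) + gcd(26,35) + gcd(2,3) = 3+1+1+2+1+1+1 = 10.
By Pick's theorem A = I + B/2 − 1, so I = 1290 − 10/2 + 1 = 1286.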